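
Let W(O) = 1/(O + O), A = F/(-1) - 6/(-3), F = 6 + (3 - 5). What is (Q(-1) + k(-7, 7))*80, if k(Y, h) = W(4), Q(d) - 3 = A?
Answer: 90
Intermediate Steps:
F = 4 (F = 6 - 2 = 4)
A = -2 (A = 4/(-1) - 6/(-3) = 4*(-1) - 6*(-⅓) = -4 + 2 = -2)
Q(d) = 1 (Q(d) = 3 - 2 = 1)
W(O) = 1/(2*O)
k(Y, h) = ⅛ (k(Y, h) = (½)/4 = (½)*(¼) = ⅛)
(Q(-1) + k(-7, 7))*80 = (1 + ⅛)*80 = (9/8)*80 = 90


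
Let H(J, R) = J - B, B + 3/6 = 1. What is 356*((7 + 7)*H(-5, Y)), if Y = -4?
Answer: -27412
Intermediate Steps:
B = ½ (B = -½ + 1 = ½ ≈ 0.50000)
H(J, R) = -½ + J (H(J, R) = J - 1*½ = J - ½ = -½ + J)
356*((7 + 7)*H(-5, Y)) = 356*((7 + 7)*(-½ - 5)) = 356*(14*(-11/2)) = 356*(-77) = -27412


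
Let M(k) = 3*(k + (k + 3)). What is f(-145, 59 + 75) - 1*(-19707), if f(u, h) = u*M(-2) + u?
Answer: 19997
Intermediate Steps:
M(k) = 9 + 6*k (M(k) = 3*(k + (3 + k)) = 3*(3 + 2*k) = 9 + 6*k)
f(u, h) = -2*u (f(u, h) = u*(9 + 6*(-2)) + u = u*(9 - 12) + u = u*(-3) + u = -3*u + u = -2*u)
f(-145, 59 + 75) - 1*(-19707) = -2*(-145) - 1*(-19707) = 290 + 19707 = 19997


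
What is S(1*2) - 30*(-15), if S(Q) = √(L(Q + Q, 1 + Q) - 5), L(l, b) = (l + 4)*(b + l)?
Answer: 450 + √51 ≈ 457.14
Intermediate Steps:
L(l, b) = (4 + l)*(b + l)
S(Q) = √(-1 + 4*Q² + 12*Q + 2*Q*(1 + Q)) (S(Q) = √(((Q + Q)² + 4*(1 + Q) + 4*(Q + Q) + (1 + Q)*(Q + Q)) - 5) = √(((2*Q)² + (4 + 4*Q) + 4*(2*Q) + (1 + Q)*(2*Q)) - 5) = √((4*Q² + (4 + 4*Q) + 8*Q + 2*Q*(1 + Q)) - 5) = √((4 + 4*Q² + 12*Q + 2*Q*(1 + Q)) - 5) = √(-1 + 4*Q² + 12*Q + 2*Q*(1 + Q)))
S(1*2) - 30*(-15) = √(-1 + 6*(1*2)² + 14*(1*2)) - 30*(-15) = √(-1 + 6*2² + 14*2) + 450 = √(-1 + 6*4 + 28) + 450 = √(-1 + 24 + 28) + 450 = √51 + 450 = 450 + √51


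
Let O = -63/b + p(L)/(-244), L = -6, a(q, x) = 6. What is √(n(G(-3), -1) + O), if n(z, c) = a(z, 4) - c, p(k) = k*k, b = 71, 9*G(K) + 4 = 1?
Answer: √111891385/4331 ≈ 2.4424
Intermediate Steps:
G(K) = -⅓ (G(K) = -4/9 + (⅑)*1 = -4/9 + ⅑ = -⅓)
p(k) = k²
n(z, c) = 6 - c
O = -4482/4331 (O = -63/71 + (-6)²/(-244) = -63*1/71 + 36*(-1/244) = -63/71 - 9/61 = -4482/4331 ≈ -1.0349)
√(n(G(-3), -1) + O) = √((6 - 1*(-1)) - 4482/4331) = √((6 + 1) - 4482/4331) = √(7 - 4482/4331) = √(25835/4331) = √111891385/4331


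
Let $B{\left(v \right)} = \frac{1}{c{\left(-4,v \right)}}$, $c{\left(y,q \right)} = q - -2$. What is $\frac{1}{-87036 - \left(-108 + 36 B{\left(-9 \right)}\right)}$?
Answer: $- \frac{7}{608460} \approx -1.1504 \cdot 10^{-5}$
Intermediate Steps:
$c{\left(y,q \right)} = 2 + q$ ($c{\left(y,q \right)} = q + 2 = 2 + q$)
$B{\left(v \right)} = \frac{1}{2 + v}$
$\frac{1}{-87036 - \left(-108 + 36 B{\left(-9 \right)}\right)} = \frac{1}{-87036 + \left(108 - \frac{36}{2 - 9}\right)} = \frac{1}{-87036 + \left(108 - \frac{36}{-7}\right)} = \frac{1}{-87036 + \left(108 - - \frac{36}{7}\right)} = \frac{1}{-87036 + \left(108 + \frac{36}{7}\right)} = \frac{1}{-87036 + \frac{792}{7}} = \frac{1}{- \frac{608460}{7}} = - \frac{7}{608460}$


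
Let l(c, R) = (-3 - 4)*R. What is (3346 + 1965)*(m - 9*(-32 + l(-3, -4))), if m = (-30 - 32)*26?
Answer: -8370136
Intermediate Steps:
l(c, R) = -7*R
m = -1612 (m = -62*26 = -1612)
(3346 + 1965)*(m - 9*(-32 + l(-3, -4))) = (3346 + 1965)*(-1612 - 9*(-32 - 7*(-4))) = 5311*(-1612 - 9*(-32 + 28)) = 5311*(-1612 - 9*(-4)) = 5311*(-1612 + 36) = 5311*(-1576) = -8370136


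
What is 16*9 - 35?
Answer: 109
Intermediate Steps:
16*9 - 35 = 144 - 35 = 109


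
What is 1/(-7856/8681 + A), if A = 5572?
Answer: 8681/48362676 ≈ 0.00017950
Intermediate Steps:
1/(-7856/8681 + A) = 1/(-7856/8681 + 5572) = 1/(48362676/8681) = 8681/48362676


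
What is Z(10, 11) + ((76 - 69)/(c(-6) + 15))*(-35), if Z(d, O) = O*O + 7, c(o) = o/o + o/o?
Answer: 1931/17 ≈ 113.59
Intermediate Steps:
c(o) = 2 (c(o) = 1 + 1 = 2)
Z(d, O) = 7 + O² (Z(d, O) = O² + 7 = 7 + O²)
Z(10, 11) + ((76 - 69)/(c(-6) + 15))*(-35) = (7 + 11²) + ((76 - 69)/(2 + 15))*(-35) = (7 + 121) + (7/17)*(-35) = 128 + (7*(1/17))*(-35) = 128 + (7/17)*(-35) = 128 - 245/17 = 1931/17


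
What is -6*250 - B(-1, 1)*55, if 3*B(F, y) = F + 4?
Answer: -1555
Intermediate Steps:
B(F, y) = 4/3 + F/3 (B(F, y) = (F + 4)/3 = (4 + F)/3 = 4/3 + F/3)
-6*250 - B(-1, 1)*55 = -6*250 - (4/3 + (⅓)*(-1))*55 = -1500 - (4/3 - ⅓)*55 = -1500 - 55 = -1555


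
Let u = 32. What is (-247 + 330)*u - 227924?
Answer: -225268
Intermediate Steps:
(-247 + 330)*u - 227924 = (-247 + 330)*32 - 227924 = 83*32 - 227924 = 2656 - 227924 = -225268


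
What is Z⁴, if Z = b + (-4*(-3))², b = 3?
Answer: 466948881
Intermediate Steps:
Z = 147 (Z = 3 + (-4*(-3))² = 3 + 12² = 3 + 144 = 147)
Z⁴ = 147⁴ = 466948881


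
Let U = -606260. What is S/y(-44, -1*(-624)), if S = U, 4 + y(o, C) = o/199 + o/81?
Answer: 2443076235/19199 ≈ 1.2725e+5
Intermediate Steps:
y(o, C) = -4 + 280*o/16119 (y(o, C) = -4 + (o/199 + o/81) = -4 + 280*o/16119)
S = -606260
S/y(-44, -1*(-624)) = -606260/(-4 + (280/16119)*(-44)) = -606260/(-4 - 12320/16119) = -606260/(-76796/16119) = -606260*(-16119/76796) = 2443076235/19199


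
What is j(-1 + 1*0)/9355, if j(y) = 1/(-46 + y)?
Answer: -1/439685 ≈ -2.2744e-6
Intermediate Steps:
j(-1 + 1*0)/9355 = 1/((-46 + (-1 + 1*0))*9355) = (1/9355)/(-46 + (-1 + 0)) = (1/9355)/(-46 - 1) = (1/9355)/(-47) = -1/47*1/9355 = -1/439685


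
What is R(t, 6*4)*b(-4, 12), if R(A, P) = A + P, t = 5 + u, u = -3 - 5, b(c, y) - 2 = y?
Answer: 294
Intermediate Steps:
b(c, y) = 2 + y
u = -8
t = -3 (t = 5 - 8 = -3)
R(t, 6*4)*b(-4, 12) = (-3 + 6*4)*(2 + 12) = (-3 + 24)*14 = 21*14 = 294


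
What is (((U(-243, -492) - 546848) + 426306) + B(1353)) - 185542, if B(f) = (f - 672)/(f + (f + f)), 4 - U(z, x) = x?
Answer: -413460337/1353 ≈ -3.0559e+5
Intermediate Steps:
U(z, x) = 4 - x
B(f) = (-672 + f)/(3*f) (B(f) = (-672 + f)/(f + 2*f) = (-672 + f)/((3*f)) = (-672 + f)*(1/(3*f)) = (-672 + f)/(3*f))
(((U(-243, -492) - 546848) + 426306) + B(1353)) - 185542 = ((((4 - 1*(-492)) - 546848) + 426306) + (⅓)*(-672 + 1353)/1353) - 185542 = ((((4 + 492) - 546848) + 426306) + (⅓)*(1/1353)*681) - 185542 = (((496 - 546848) + 426306) + 227/1353) - 185542 = ((-546352 + 426306) + 227/1353) - 185542 = (-120046 + 227/1353) - 185542 = -162422011/1353 - 185542 = -413460337/1353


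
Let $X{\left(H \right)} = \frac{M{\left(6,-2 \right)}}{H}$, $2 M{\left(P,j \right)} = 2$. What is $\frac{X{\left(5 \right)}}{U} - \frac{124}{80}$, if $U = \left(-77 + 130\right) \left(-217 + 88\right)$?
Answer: $- \frac{211951}{136740} \approx -1.55$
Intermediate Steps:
$U = -6837$ ($U = 53 \left(-129\right) = -6837$)
$M{\left(P,j \right)} = 1$ ($M{\left(P,j \right)} = \frac{1}{2} \cdot 2 = 1$)
$X{\left(H \right)} = \frac{1}{H}$ ($X{\left(H \right)} = 1 \frac{1}{H} = \frac{1}{H}$)
$\frac{X{\left(5 \right)}}{U} - \frac{124}{80} = \frac{1}{5 \left(-6837\right)} - \frac{124}{80} = \frac{1}{5} \left(- \frac{1}{6837}\right) - \frac{31}{20} = - \frac{1}{34185} - \frac{31}{20} = - \frac{211951}{136740}$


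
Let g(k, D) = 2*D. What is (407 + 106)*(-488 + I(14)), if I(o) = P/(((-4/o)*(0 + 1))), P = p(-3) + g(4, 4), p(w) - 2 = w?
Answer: -525825/2 ≈ -2.6291e+5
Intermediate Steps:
p(w) = 2 + w
P = 7 (P = (2 - 3) + 2*4 = -1 + 8 = 7)
I(o) = -7*o/4 (I(o) = 7/(((-4/o)*(0 + 1))) = 7/((-4/o*1)) = 7/((-4/o)) = 7*(-o/4) = -7*o/4)
(407 + 106)*(-488 + I(14)) = (407 + 106)*(-488 - 7/4*14) = 513*(-488 - 49/2) = 513*(-1025/2) = -525825/2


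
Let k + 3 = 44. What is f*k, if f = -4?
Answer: -164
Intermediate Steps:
k = 41 (k = -3 + 44 = 41)
f*k = -4*41 = -164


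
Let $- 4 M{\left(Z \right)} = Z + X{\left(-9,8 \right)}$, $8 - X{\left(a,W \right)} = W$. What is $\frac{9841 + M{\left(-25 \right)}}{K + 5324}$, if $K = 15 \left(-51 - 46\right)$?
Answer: $\frac{39389}{15476} \approx 2.5452$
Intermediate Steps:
$K = -1455$ ($K = 15 \left(-97\right) = -1455$)
$X{\left(a,W \right)} = 8 - W$
$M{\left(Z \right)} = - \frac{Z}{4}$ ($M{\left(Z \right)} = - \frac{Z + \left(8 - 8\right)}{4} = - \frac{Z + 0}{4} = - \frac{Z}{4}$)
$\frac{9841 + M{\left(-25 \right)}}{K + 5324} = \frac{9841 - - \frac{25}{4}}{-1455 + 5324} = \frac{9841 + \frac{25}{4}}{3869} = \frac{39389}{4} \cdot \frac{1}{3869} = \frac{39389}{15476}$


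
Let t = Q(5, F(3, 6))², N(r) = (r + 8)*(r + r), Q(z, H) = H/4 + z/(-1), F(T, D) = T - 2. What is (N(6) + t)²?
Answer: 9296401/256 ≈ 36314.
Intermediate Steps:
F(T, D) = -2 + T
Q(z, H) = -z + H/4 (Q(z, H) = H*(¼) + z*(-1) = H/4 - z = -z + H/4)
N(r) = 2*r*(8 + r) (N(r) = (8 + r)*(2*r) = 2*r*(8 + r))
t = 361/16 (t = (-1*5 + (-2 + 3)/4)² = (-5 + (¼)*1)² = (-5 + ¼)² = (-19/4)² = 361/16 ≈ 22.563)
(N(6) + t)² = (2*6*(8 + 6) + 361/16)² = (2*6*14 + 361/16)² = (168 + 361/16)² = (3049/16)² = 9296401/256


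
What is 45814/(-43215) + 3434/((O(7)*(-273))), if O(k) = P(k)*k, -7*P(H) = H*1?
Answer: 6761084/9175985 ≈ 0.73682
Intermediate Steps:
P(H) = -H/7
O(k) = -k²/7 (O(k) = (-k/7)*k = -k²/7)
45814/(-43215) + 3434/((O(7)*(-273))) = 45814/(-43215) + 3434/((-⅐*7²*(-273))) = 45814*(-1/43215) + 3434/((-⅐*49*(-273))) = -45814/43215 + 3434/((-7*(-273))) = -45814/43215 + 3434/1911 = 6761084/9175985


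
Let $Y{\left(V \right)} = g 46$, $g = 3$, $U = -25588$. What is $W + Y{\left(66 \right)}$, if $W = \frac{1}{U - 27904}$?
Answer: $\frac{7381895}{53492} \approx 138.0$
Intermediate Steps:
$Y{\left(V \right)} = 138$ ($Y{\left(V \right)} = 3 \cdot 46 = 138$)
$W = - \frac{1}{53492}$ ($W = \frac{1}{-25588 - 27904} = \frac{1}{-53492} = - \frac{1}{53492} \approx -1.8694 \cdot 10^{-5}$)
$W + Y{\left(66 \right)} = - \frac{1}{53492} + 138 = \frac{7381895}{53492}$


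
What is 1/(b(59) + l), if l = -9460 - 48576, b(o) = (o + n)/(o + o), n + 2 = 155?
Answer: -59/3424018 ≈ -1.7231e-5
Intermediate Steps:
n = 153 (n = -2 + 155 = 153)
b(o) = (153 + o)/(2*o) (b(o) = (o + 153)/(o + o) = (153 + o)/((2*o)) = (153 + o)*(1/(2*o)) = (153 + o)/(2*o))
l = -58036
1/(b(59) + l) = 1/((½)*(153 + 59)/59 - 58036) = 1/((½)*(1/59)*212 - 58036) = 1/(106/59 - 58036) = 1/(-3424018/59) = -59/3424018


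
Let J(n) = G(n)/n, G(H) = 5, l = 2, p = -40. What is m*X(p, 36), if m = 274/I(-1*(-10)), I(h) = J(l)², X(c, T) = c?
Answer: -8768/5 ≈ -1753.6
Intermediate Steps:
J(n) = 5/n
I(h) = 25/4 (I(h) = (5/2)² = 25/4)
m = 1096/25 (m = 274/(25/4) = 274*(4/25) = 1096/25 ≈ 43.840)
m*X(p, 36) = (1096/25)*(-40) = -8768/5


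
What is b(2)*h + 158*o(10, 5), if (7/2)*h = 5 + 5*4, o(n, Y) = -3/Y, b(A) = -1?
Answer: -3568/35 ≈ -101.94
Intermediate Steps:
h = 50/7 (h = 2*(5 + 5*4)/7 = 2*(5 + 20)/7 = (2/7)*25 = 50/7 ≈ 7.1429)
b(2)*h + 158*o(10, 5) = -1*50/7 + 158*(-3/5) = -50/7 + 158*(-3*⅕) = -50/7 + 158*(-⅗) = -50/7 - 474/5 = -3568/35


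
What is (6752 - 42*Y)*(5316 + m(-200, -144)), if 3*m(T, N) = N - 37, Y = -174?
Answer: 221684020/3 ≈ 7.3895e+7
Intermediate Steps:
m(T, N) = -37/3 + N/3 (m(T, N) = (N - 37)/3 = (-37 + N)/3 = -37/3 + N/3)
(6752 - 42*Y)*(5316 + m(-200, -144)) = (6752 - 42*(-174))*(5316 + (-37/3 + (⅓)*(-144))) = (6752 + 7308)*(5316 + (-37/3 - 48)) = 14060*(5316 - 181/3) = 14060*(15767/3) = 221684020/3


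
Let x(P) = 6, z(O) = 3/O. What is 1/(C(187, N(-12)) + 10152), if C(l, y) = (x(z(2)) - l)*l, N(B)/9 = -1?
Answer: -1/23695 ≈ -4.2203e-5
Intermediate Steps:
N(B) = -9 (N(B) = 9*(-1) = -9)
C(l, y) = l*(6 - l) (C(l, y) = (6 - l)*l = l*(6 - l))
1/(C(187, N(-12)) + 10152) = 1/(187*(6 - 1*187) + 10152) = 1/(187*(6 - 187) + 10152) = 1/(187*(-181) + 10152) = 1/(-33847 + 10152) = 1/(-23695) = -1/23695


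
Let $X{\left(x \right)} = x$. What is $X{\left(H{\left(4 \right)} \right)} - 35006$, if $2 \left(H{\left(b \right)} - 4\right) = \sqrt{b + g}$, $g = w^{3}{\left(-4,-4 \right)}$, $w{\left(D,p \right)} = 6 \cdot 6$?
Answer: $-35002 + \sqrt{11665} \approx -34894.0$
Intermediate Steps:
$w{\left(D,p \right)} = 36$
$g = 46656$ ($g = 36^{3} = 46656$)
$H{\left(b \right)} = 4 + \frac{\sqrt{46656 + b}}{2}$ ($H{\left(b \right)} = 4 + \frac{\sqrt{b + 46656}}{2} = 4 + \frac{\sqrt{46656 + b}}{2}$)
$X{\left(H{\left(4 \right)} \right)} - 35006 = \left(4 + \frac{\sqrt{46656 + 4}}{2}\right) - 35006 = \left(4 + \frac{\sqrt{46660}}{2}\right) - 35006 = \left(4 + \frac{2 \sqrt{11665}}{2}\right) - 35006 = \left(4 + \sqrt{11665}\right) - 35006 = -35002 + \sqrt{11665}$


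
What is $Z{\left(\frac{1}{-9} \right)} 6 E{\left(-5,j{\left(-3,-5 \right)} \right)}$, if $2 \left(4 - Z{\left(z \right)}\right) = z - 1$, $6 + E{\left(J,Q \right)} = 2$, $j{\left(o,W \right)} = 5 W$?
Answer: $- \frac{328}{3} \approx -109.33$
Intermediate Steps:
$E{\left(J,Q \right)} = -4$ ($E{\left(J,Q \right)} = -6 + 2 = -4$)
$Z{\left(z \right)} = \frac{9}{2} - \frac{z}{2}$ ($Z{\left(z \right)} = 4 - \frac{z - 1}{2} = 4 - \frac{-1 + z}{2} = 4 - \left(- \frac{1}{2} + \frac{z}{2}\right) = \frac{9}{2} - \frac{z}{2}$)
$Z{\left(\frac{1}{-9} \right)} 6 E{\left(-5,j{\left(-3,-5 \right)} \right)} = \left(\frac{9}{2} - \frac{1}{2 \left(-9\right)}\right) 6 \left(-4\right) = \left(\frac{9}{2} - - \frac{1}{18}\right) \left(-24\right) = \left(\frac{9}{2} + \frac{1}{18}\right) \left(-24\right) = \frac{41}{9} \left(-24\right) = - \frac{328}{3}$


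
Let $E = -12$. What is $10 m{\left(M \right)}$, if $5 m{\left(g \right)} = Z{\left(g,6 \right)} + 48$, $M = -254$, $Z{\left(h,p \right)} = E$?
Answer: $72$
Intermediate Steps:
$Z{\left(h,p \right)} = -12$
$m{\left(g \right)} = \frac{36}{5}$ ($m{\left(g \right)} = \frac{-12 + 48}{5} = \frac{1}{5} \cdot 36 = \frac{36}{5}$)
$10 m{\left(M \right)} = 10 \cdot \frac{36}{5} = 72$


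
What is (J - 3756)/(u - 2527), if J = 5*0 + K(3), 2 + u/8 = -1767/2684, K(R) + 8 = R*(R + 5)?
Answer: 2509540/1709887 ≈ 1.4677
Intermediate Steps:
K(R) = -8 + R*(5 + R) (K(R) = -8 + R*(R + 5) = -8 + R*(5 + R))
u = -14270/671 (u = -16 + 8*(-1767/2684) = -16 - 3534/671 = -14270/671 ≈ -21.267)
J = 16 (J = 5*0 + (-8 + 3**2 + 5*3) = 0 + (-8 + 9 + 15) = 0 + 16 = 16)
(J - 3756)/(u - 2527) = (16 - 3756)/(-14270/671 - 2527) = -3740/(-1709887/671) = -3740*(-671/1709887) = 2509540/1709887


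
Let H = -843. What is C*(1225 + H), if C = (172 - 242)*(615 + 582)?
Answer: -32007780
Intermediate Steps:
C = -83790 (C = -70*1197 = -83790)
C*(1225 + H) = -83790*(1225 - 843) = -83790*382 = -32007780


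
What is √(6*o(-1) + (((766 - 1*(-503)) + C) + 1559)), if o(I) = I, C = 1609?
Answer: √4431 ≈ 66.566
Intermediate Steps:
√(6*o(-1) + (((766 - 1*(-503)) + C) + 1559)) = √(6*(-1) + (((766 - 1*(-503)) + 1609) + 1559)) = √(-6 + (((766 + 503) + 1609) + 1559)) = √(-6 + ((1269 + 1609) + 1559)) = √(-6 + (2878 + 1559)) = √(-6 + 4437) = √4431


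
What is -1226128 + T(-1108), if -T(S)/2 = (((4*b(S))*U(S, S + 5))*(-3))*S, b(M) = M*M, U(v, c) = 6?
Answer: -195877472656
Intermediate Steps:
b(M) = M²
T(S) = 144*S³ (T(S) = -2*((4*S²)*6)*(-3)*S = -2*(24*S²)*(-3)*S = -2*(-72*S²)*S = -(-144)*S³ = 144*S³)
-1226128 + T(-1108) = -1226128 + 144*(-1108)³ = -1226128 + 144*(-1360251712) = -1226128 - 195876246528 = -195877472656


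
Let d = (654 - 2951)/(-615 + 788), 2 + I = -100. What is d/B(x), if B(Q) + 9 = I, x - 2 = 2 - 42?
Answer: 2297/19203 ≈ 0.11962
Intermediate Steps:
x = -38 (x = 2 + (2 - 42) = 2 - 40 = -38)
I = -102 (I = -2 - 100 = -102)
B(Q) = -111 (B(Q) = -9 - 102 = -111)
d = -2297/173 ≈ -13.277
d/B(x) = -2297/173/(-111) = -2297/173*(-1/111) = 2297/19203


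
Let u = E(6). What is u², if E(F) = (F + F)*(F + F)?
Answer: 20736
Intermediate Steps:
E(F) = 4*F² (E(F) = (2*F)*(2*F) = 4*F²)
u = 144 (u = 4*6² = 4*36 = 144)
u² = 144² = 20736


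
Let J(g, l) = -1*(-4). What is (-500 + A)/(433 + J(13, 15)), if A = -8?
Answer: -508/437 ≈ -1.1625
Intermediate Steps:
J(g, l) = 4
(-500 + A)/(433 + J(13, 15)) = (-500 - 8)/(433 + 4) = -508/437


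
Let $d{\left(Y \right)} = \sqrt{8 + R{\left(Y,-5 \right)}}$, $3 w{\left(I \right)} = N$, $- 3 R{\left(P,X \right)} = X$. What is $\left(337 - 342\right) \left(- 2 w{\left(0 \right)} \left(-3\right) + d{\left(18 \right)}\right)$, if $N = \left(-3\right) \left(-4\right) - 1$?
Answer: $-110 - \frac{5 \sqrt{87}}{3} \approx -125.55$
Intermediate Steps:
$R{\left(P,X \right)} = - \frac{X}{3}$
$N = 11$ ($N = 12 - 1 = 11$)
$w{\left(I \right)} = \frac{11}{3}$ ($w{\left(I \right)} = \frac{1}{3} \cdot 11 = \frac{11}{3}$)
$d{\left(Y \right)} = \frac{\sqrt{87}}{3}$ ($d{\left(Y \right)} = \sqrt{8 - - \frac{5}{3}} = \sqrt{8 + \frac{5}{3}} = \sqrt{\frac{29}{3}} = \frac{\sqrt{87}}{3}$)
$\left(337 - 342\right) \left(- 2 w{\left(0 \right)} \left(-3\right) + d{\left(18 \right)}\right) = \left(337 - 342\right) \left(\left(-2\right) \frac{11}{3} \left(-3\right) + \frac{\sqrt{87}}{3}\right) = - 5 \left(\left(- \frac{22}{3}\right) \left(-3\right) + \frac{\sqrt{87}}{3}\right) = - 5 \left(22 + \frac{\sqrt{87}}{3}\right) = -110 - \frac{5 \sqrt{87}}{3}$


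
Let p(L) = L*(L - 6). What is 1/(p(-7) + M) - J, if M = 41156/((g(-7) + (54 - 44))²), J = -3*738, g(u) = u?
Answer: 92932659/41975 ≈ 2214.0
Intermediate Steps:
p(L) = L*(-6 + L)
J = -2214
M = 41156/9 (M = 41156/((-7 + (54 - 44))²) = 41156/((-7 + 10)²) = 41156/(3²) = 41156/9 ≈ 4572.9)
1/(p(-7) + M) - J = 1/(-7*(-6 - 7) + 41156/9) - 1*(-2214) = 1/(-7*(-13) + 41156/9) + 2214 = 1/(91 + 41156/9) + 2214 = 1/(41975/9) + 2214 = 9/41975 + 2214 = 92932659/41975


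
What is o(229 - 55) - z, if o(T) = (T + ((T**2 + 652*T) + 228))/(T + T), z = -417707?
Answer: 24251027/58 ≈ 4.1812e+5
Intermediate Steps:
o(T) = (228 + T**2 + 653*T)/(2*T) (o(T) = (T + (228 + T**2 + 652*T))/((2*T)) = (228 + T**2 + 653*T)*(1/(2*T)) = (228 + T**2 + 653*T)/(2*T))
o(229 - 55) - z = (228 + (229 - 55)*(653 + (229 - 55)))/(2*(229 - 55)) - 1*(-417707) = (1/2)*(228 + 174*(653 + 174))/174 + 417707 = (1/2)*(1/174)*(228 + 174*827) + 417707 = (1/2)*(1/174)*(228 + 143898) + 417707 = (1/2)*(1/174)*144126 + 417707 = 24021/58 + 417707 = 24251027/58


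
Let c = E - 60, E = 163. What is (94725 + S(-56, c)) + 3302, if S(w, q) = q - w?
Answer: 98186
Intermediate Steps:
c = 103 (c = 163 - 60 = 103)
(94725 + S(-56, c)) + 3302 = (94725 + (103 - 1*(-56))) + 3302 = (94725 + (103 + 56)) + 3302 = (94725 + 159) + 3302 = 94884 + 3302 = 98186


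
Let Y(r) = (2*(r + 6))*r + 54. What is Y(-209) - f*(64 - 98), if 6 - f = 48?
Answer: 83480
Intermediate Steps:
f = -42 (f = 6 - 1*48 = 6 - 48 = -42)
Y(r) = 54 + r*(12 + 2*r) (Y(r) = (2*(6 + r))*r + 54 = (12 + 2*r)*r + 54 = r*(12 + 2*r) + 54 = 54 + r*(12 + 2*r))
Y(-209) - f*(64 - 98) = (54 + 2*(-209)² + 12*(-209)) - (-42)*(64 - 98) = (54 + 2*43681 - 2508) - (-42)*(-34) = (54 + 87362 - 2508) - 1*1428 = 84908 - 1428 = 83480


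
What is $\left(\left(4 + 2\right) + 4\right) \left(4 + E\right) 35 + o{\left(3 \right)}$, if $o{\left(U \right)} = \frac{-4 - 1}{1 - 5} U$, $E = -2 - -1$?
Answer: $\frac{4215}{4} \approx 1053.8$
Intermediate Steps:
$E = -1$ ($E = -2 + 1 = -1$)
$o{\left(U \right)} = \frac{5 U}{4}$ ($o{\left(U \right)} = - \frac{5}{-4} U = \left(-5\right) \left(- \frac{1}{4}\right) U = \frac{5 U}{4}$)
$\left(\left(4 + 2\right) + 4\right) \left(4 + E\right) 35 + o{\left(3 \right)} = \left(\left(4 + 2\right) + 4\right) \left(4 - 1\right) 35 + \frac{5}{4} \cdot 3 = \left(6 + 4\right) 3 \cdot 35 + \frac{15}{4} = 10 \cdot 3 \cdot 35 + \frac{15}{4} = 30 \cdot 35 + \frac{15}{4} = 1050 + \frac{15}{4} = \frac{4215}{4}$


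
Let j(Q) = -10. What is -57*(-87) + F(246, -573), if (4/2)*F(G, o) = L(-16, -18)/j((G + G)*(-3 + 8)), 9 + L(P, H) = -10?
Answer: 99199/20 ≈ 4960.0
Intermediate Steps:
L(P, H) = -19 (L(P, H) = -9 - 10 = -19)
F(G, o) = 19/20 (F(G, o) = (-19/(-10))/2 = (-19*(-1/10))/2 = (1/2)*(19/10) = 19/20)
-57*(-87) + F(246, -573) = -57*(-87) + 19/20 = 4959 + 19/20 = 99199/20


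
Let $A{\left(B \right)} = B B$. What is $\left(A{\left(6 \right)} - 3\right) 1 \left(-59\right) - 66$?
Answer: $-2013$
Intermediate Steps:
$A{\left(B \right)} = B^{2}$
$\left(A{\left(6 \right)} - 3\right) 1 \left(-59\right) - 66 = \left(6^{2} - 3\right) 1 \left(-59\right) - 66 = \left(36 - 3\right) 1 \left(-59\right) - 66 = 33 \cdot 1 \left(-59\right) - 66 = 33 \left(-59\right) - 66 = -1947 - 66 = -2013$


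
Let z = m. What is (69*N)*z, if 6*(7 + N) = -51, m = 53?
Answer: -113367/2 ≈ -56684.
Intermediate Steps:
z = 53
N = -31/2 (N = -7 + (⅙)*(-51) = -7 - 17/2 = -31/2 ≈ -15.500)
(69*N)*z = (69*(-31/2))*53 = -2139/2*53 = -113367/2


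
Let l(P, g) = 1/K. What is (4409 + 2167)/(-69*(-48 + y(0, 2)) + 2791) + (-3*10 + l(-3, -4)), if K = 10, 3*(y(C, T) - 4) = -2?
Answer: -1690267/58730 ≈ -28.780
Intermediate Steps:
y(C, T) = 10/3 (y(C, T) = 4 + (⅓)*(-2) = 4 - ⅔ = 10/3)
l(P, g) = ⅒ (l(P, g) = 1/10 = ⅒)
(4409 + 2167)/(-69*(-48 + y(0, 2)) + 2791) + (-3*10 + l(-3, -4)) = (4409 + 2167)/(-69*(-48 + 10/3) + 2791) + (-3*10 + ⅒) = 6576/(-69*(-134/3) + 2791) + (-30 + ⅒) = 6576/(3082 + 2791) - 299/10 = 6576/5873 - 299/10 = -1690267/58730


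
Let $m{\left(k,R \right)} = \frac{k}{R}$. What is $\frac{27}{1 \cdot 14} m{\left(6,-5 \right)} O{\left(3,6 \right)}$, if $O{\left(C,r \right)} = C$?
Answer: $- \frac{243}{35} \approx -6.9429$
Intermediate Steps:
$\frac{27}{1 \cdot 14} m{\left(6,-5 \right)} O{\left(3,6 \right)} = \frac{27}{1 \cdot 14} \frac{6}{-5} \cdot 3 = \frac{27}{14} \cdot 6 \left(- \frac{1}{5}\right) 3 = 27 \cdot \frac{1}{14} \left(- \frac{6}{5}\right) 3 = \frac{27}{14} \left(- \frac{6}{5}\right) 3 = \left(- \frac{81}{35}\right) 3 = - \frac{243}{35}$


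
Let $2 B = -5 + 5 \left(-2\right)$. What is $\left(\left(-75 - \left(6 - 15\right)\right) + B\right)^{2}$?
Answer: $\frac{21609}{4} \approx 5402.3$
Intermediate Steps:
$B = - \frac{15}{2}$ ($B = \frac{-5 + 5 \left(-2\right)}{2} = \frac{-5 - 10}{2} = \frac{1}{2} \left(-15\right) = - \frac{15}{2} \approx -7.5$)
$\left(\left(-75 - \left(6 - 15\right)\right) + B\right)^{2} = \left(\left(-75 - \left(6 - 15\right)\right) - \frac{15}{2}\right)^{2} = \left(\left(-75 - -9\right) - \frac{15}{2}\right)^{2} = \left(\left(-75 + 9\right) - \frac{15}{2}\right)^{2} = \left(-66 - \frac{15}{2}\right)^{2} = \left(- \frac{147}{2}\right)^{2} = \frac{21609}{4}$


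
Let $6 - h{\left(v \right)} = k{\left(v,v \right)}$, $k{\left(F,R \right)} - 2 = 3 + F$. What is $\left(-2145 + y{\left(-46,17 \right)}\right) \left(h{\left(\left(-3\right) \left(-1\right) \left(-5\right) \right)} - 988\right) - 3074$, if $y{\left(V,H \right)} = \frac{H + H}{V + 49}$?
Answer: $2070850$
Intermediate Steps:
$k{\left(F,R \right)} = 5 + F$ ($k{\left(F,R \right)} = 2 + \left(3 + F\right) = 5 + F$)
$y{\left(V,H \right)} = \frac{2 H}{49 + V}$
$h{\left(v \right)} = 1 - v$ ($h{\left(v \right)} = 6 - \left(5 + v\right) = 1 - v$)
$\left(-2145 + y{\left(-46,17 \right)}\right) \left(h{\left(\left(-3\right) \left(-1\right) \left(-5\right) \right)} - 988\right) - 3074 = \left(-2145 + 2 \cdot 17 \frac{1}{49 - 46}\right) \left(\left(1 - \left(-3\right) \left(-1\right) \left(-5\right)\right) - 988\right) - 3074 = \left(-2145 + 2 \cdot 17 \cdot \frac{1}{3}\right) \left(\left(1 - 3 \left(-5\right)\right) - 988\right) - 3074 = \left(-2145 + 2 \cdot 17 \cdot \frac{1}{3}\right) \left(\left(1 - -15\right) - 988\right) - 3074 = \left(-2145 + \frac{34}{3}\right) \left(\left(1 + 15\right) - 988\right) - 3074 = - \frac{6401 \left(16 - 988\right)}{3} - 3074 = \left(- \frac{6401}{3}\right) \left(-972\right) - 3074 = 2073924 - 3074 = 2070850$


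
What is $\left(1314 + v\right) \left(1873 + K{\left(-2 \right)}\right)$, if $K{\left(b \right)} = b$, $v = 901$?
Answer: $4144265$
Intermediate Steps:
$\left(1314 + v\right) \left(1873 + K{\left(-2 \right)}\right) = \left(1314 + 901\right) \left(1873 - 2\right) = 2215 \cdot 1871 = 4144265$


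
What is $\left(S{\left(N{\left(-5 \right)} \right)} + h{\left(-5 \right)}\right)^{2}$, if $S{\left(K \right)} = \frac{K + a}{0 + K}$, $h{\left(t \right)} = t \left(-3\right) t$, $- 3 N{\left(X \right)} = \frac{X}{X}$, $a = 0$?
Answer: $5476$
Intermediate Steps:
$N{\left(X \right)} = - \frac{1}{3}$ ($N{\left(X \right)} = - \frac{X \frac{1}{X}}{3} = \left(- \frac{1}{3}\right) 1 = - \frac{1}{3}$)
$h{\left(t \right)} = - 3 t^{2}$ ($h{\left(t \right)} = - 3 t t = - 3 t^{2}$)
$S{\left(K \right)} = 1$ ($S{\left(K \right)} = \frac{K + 0}{0 + K} = \frac{K}{K} = 1$)
$\left(S{\left(N{\left(-5 \right)} \right)} + h{\left(-5 \right)}\right)^{2} = \left(1 - 3 \left(-5\right)^{2}\right)^{2} = \left(1 - 75\right)^{2} = \left(-74\right)^{2} = 5476$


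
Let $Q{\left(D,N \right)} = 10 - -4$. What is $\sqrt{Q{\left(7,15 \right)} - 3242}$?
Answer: $2 i \sqrt{807} \approx 56.815 i$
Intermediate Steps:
$Q{\left(D,N \right)} = 14$ ($Q{\left(D,N \right)} = 10 + 4 = 14$)
$\sqrt{Q{\left(7,15 \right)} - 3242} = \sqrt{14 - 3242} = \sqrt{-3228} = 2 i \sqrt{807}$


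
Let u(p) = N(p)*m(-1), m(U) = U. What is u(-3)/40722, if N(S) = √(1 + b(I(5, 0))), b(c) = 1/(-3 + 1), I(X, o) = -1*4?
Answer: -√2/81444 ≈ -1.7364e-5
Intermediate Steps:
I(X, o) = -4
b(c) = -½ (b(c) = 1/(-2) = -½)
N(S) = √2/2 (N(S) = √(1 - ½) = √(½) = √2/2)
u(p) = -√2/2 (u(p) = (√2/2)*(-1) = -√2/2)
u(-3)/40722 = -√2/2/40722 = -√2/2*(1/40722) = -√2/81444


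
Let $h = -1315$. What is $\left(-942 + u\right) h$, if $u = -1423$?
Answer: $3109975$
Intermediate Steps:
$\left(-942 + u\right) h = \left(-942 - 1423\right) \left(-1315\right) = \left(-2365\right) \left(-1315\right) = 3109975$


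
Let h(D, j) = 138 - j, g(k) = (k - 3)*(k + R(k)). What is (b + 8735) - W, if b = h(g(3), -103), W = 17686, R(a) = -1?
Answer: -8710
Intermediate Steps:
g(k) = (-1 + k)*(-3 + k) (g(k) = (k - 3)*(k - 1) = (-3 + k)*(-1 + k) = (-1 + k)*(-3 + k))
b = 241 (b = 138 - 1*(-103) = 138 + 103 = 241)
(b + 8735) - W = (241 + 8735) - 1*17686 = 8976 - 17686 = -8710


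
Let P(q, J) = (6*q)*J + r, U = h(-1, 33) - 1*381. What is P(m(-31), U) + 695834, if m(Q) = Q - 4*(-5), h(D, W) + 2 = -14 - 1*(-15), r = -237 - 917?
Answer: 719892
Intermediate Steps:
r = -1154
h(D, W) = -1 (h(D, W) = -2 + (-14 - 1*(-15)) = -2 + (-14 + 15) = -2 + 1 = -1)
m(Q) = 20 + Q (m(Q) = Q + 20 = 20 + Q)
U = -382 (U = -1 - 1*381 = -1 - 381 = -382)
P(q, J) = -1154 + 6*J*q (P(q, J) = (6*q)*J - 1154 = 6*J*q - 1154 = -1154 + 6*J*q)
P(m(-31), U) + 695834 = (-1154 + 6*(-382)*(20 - 31)) + 695834 = (-1154 + 6*(-382)*(-11)) + 695834 = (-1154 + 25212) + 695834 = 24058 + 695834 = 719892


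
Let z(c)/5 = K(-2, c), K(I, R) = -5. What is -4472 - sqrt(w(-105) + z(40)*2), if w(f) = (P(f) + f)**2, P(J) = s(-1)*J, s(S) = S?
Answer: -4472 - 5*I*sqrt(2) ≈ -4472.0 - 7.0711*I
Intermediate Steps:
z(c) = -25 (z(c) = 5*(-5) = -25)
P(J) = -J
w(f) = 0 (w(f) = (-f + f)**2 = 0**2 = 0)
-4472 - sqrt(w(-105) + z(40)*2) = -4472 - sqrt(0 - 25*2) = -4472 - sqrt(0 - 50) = -4472 - sqrt(-50) = -4472 - 5*I*sqrt(2)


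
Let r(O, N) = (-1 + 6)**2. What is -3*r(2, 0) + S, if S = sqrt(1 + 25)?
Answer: -75 + sqrt(26) ≈ -69.901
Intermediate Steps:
S = sqrt(26) ≈ 5.0990
r(O, N) = 25 (r(O, N) = 5**2 = 25)
-3*r(2, 0) + S = -3*25 + sqrt(26) = -75 + sqrt(26)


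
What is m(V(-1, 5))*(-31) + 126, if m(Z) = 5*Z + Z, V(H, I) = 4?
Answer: -618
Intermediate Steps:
m(Z) = 6*Z
m(V(-1, 5))*(-31) + 126 = (6*4)*(-31) + 126 = 24*(-31) + 126 = -744 + 126 = -618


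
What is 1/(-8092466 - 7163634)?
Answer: -1/15256100 ≈ -6.5548e-8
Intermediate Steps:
1/(-8092466 - 7163634) = 1/(-15256100) = -1/15256100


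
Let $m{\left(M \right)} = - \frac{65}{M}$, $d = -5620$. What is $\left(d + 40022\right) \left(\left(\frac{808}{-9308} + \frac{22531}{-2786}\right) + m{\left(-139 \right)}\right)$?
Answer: $- \frac{119453177389621}{450570029} \approx -2.6512 \cdot 10^{5}$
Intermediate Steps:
$\left(d + 40022\right) \left(\left(\frac{808}{-9308} + \frac{22531}{-2786}\right) + m{\left(-139 \right)}\right) = \left(-5620 + 40022\right) \left(\left(\frac{808}{-9308} + \frac{22531}{-2786}\right) - \frac{65}{-139}\right) = 34402 \left(\left(808 \left(- \frac{1}{9308}\right) + 22531 \left(- \frac{1}{2786}\right)\right) - - \frac{65}{139}\right) = 34402 \left(\left(- \frac{202}{2327} - \frac{22531}{2786}\right) + \frac{65}{139}\right) = 34402 \left(- \frac{52992409}{6483022} + \frac{65}{139}\right) = 34402 \left(- \frac{6944548421}{901140058}\right) = - \frac{119453177389621}{450570029}$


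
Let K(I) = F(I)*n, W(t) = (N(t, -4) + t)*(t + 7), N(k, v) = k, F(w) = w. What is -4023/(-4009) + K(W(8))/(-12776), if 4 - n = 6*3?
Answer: 8108511/6402373 ≈ 1.2665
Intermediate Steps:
n = -14 (n = 4 - 6*3 = 4 - 1*18 = 4 - 18 = -14)
W(t) = 2*t*(7 + t) (W(t) = (t + t)*(t + 7) = (2*t)*(7 + t) = 2*t*(7 + t))
K(I) = -14*I (K(I) = I*(-14) = -14*I)
-4023/(-4009) + K(W(8))/(-12776) = -4023/(-4009) - 28*8*(7 + 8)/(-12776) = -4023*(-1/4009) - 28*8*15*(-1/12776) = 4023/4009 - 14*240*(-1/12776) = 4023/4009 - 3360*(-1/12776) = 4023/4009 + 420/1597 = 8108511/6402373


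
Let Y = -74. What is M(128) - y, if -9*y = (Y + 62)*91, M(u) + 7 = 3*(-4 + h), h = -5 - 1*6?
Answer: -520/3 ≈ -173.33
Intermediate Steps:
h = -11 (h = -5 - 6 = -11)
M(u) = -52 (M(u) = -7 + 3*(-4 - 11) = -7 + 3*(-15) = -7 - 45 = -52)
y = 364/3 (y = -(-74 + 62)*91/9 = -(-4)*91/3 = -⅑*(-1092) = 364/3 ≈ 121.33)
M(128) - y = -52 - 1*364/3 = -52 - 364/3 = -520/3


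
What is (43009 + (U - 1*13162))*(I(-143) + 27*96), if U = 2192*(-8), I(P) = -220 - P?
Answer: 30962165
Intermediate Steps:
U = -17536
(43009 + (U - 1*13162))*(I(-143) + 27*96) = (43009 + (-17536 - 1*13162))*((-220 - 1*(-143)) + 27*96) = (43009 + (-17536 - 13162))*((-220 + 143) + 2592) = (43009 - 30698)*(-77 + 2592) = 12311*2515 = 30962165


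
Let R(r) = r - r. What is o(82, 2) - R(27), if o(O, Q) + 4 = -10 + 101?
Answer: 87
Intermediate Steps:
R(r) = 0
o(O, Q) = 87 (o(O, Q) = -4 + (-10 + 101) = -4 + 91 = 87)
o(82, 2) - R(27) = 87 - 1*0 = 87 + 0 = 87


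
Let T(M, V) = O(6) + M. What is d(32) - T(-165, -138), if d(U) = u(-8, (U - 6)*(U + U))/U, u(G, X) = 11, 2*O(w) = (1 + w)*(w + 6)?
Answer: 3947/32 ≈ 123.34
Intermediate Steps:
O(w) = (1 + w)*(6 + w)/2 (O(w) = ((1 + w)*(w + 6))/2 = ((1 + w)*(6 + w))/2 = (1 + w)*(6 + w)/2)
T(M, V) = 42 + M (T(M, V) = (3 + (½)*6² + (7/2)*6) + M = (3 + (½)*36 + 21) + M = (3 + 18 + 21) + M = 42 + M)
d(U) = 11/U
d(32) - T(-165, -138) = 11/32 - (42 - 165) = 11*(1/32) - 1*(-123) = 11/32 + 123 = 3947/32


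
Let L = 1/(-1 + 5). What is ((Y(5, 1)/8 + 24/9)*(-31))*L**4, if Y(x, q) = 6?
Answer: -1271/3072 ≈ -0.41374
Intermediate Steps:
L = 1/4 ≈ 0.25000
((Y(5, 1)/8 + 24/9)*(-31))*L**4 = ((6/8 + 24/9)*(-31))*(1/4)**4 = ((6*(1/8) + 24*(1/9))*(-31))*(1/256) = ((3/4 + 8/3)*(-31))*(1/256) = ((41/12)*(-31))*(1/256) = -1271/12*1/256 = -1271/3072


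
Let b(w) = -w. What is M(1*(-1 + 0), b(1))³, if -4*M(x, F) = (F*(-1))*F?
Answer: 1/64 ≈ 0.015625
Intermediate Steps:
M(x, F) = F²/4 (M(x, F) = -F*(-1)*F/4 = -(-F)*F/4 = -(-1)*F²/4 = F²/4)
M(1*(-1 + 0), b(1))³ = ((-1*1)²/4)³ = ((¼)*(-1)²)³ = ((¼)*1)³ = (¼)³ = 1/64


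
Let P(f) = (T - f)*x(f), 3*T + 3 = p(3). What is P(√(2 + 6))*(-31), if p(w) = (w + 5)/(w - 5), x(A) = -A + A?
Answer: 0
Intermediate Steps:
x(A) = 0
p(w) = (5 + w)/(-5 + w)
T = -7/3 (T = -1 + ((5 + 3)/(-5 + 3))/3 = -1 + (8/(-2))/3 = -1 + (-½*8)/3 = -1 + (⅓)*(-4) = -1 - 4/3 = -7/3 ≈ -2.3333)
P(f) = 0 (P(f) = (-7/3 - f)*0 = 0)
P(√(2 + 6))*(-31) = 0*(-31) = 0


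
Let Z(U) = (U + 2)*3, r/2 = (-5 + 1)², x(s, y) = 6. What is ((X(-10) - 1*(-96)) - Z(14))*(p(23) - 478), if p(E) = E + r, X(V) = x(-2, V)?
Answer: -22842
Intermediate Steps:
X(V) = 6
r = 32 (r = 2*(-5 + 1)² = 2*(-4)² = 2*16 = 32)
p(E) = 32 + E (p(E) = E + 32 = 32 + E)
Z(U) = 6 + 3*U (Z(U) = (2 + U)*3 = 6 + 3*U)
((X(-10) - 1*(-96)) - Z(14))*(p(23) - 478) = ((6 - 1*(-96)) - (6 + 3*14))*((32 + 23) - 478) = ((6 + 96) - (6 + 42))*(55 - 478) = (102 - 1*48)*(-423) = (102 - 48)*(-423) = 54*(-423) = -22842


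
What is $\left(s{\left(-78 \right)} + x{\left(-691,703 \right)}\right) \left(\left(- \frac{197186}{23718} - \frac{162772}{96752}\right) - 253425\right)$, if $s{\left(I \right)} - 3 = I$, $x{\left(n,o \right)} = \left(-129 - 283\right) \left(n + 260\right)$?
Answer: $- \frac{12903443702608634887}{286845492} \approx -4.4984 \cdot 10^{10}$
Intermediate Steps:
$x{\left(n,o \right)} = -107120 - 412 n$ ($x{\left(n,o \right)} = - 412 \left(260 + n\right) = -107120 - 412 n$)
$s{\left(I \right)} = 3 + I$
$\left(s{\left(-78 \right)} + x{\left(-691,703 \right)}\right) \left(\left(- \frac{197186}{23718} - \frac{162772}{96752}\right) - 253425\right) = \left(\left(3 - 78\right) - -177572\right) \left(\left(- \frac{197186}{23718} - \frac{162772}{96752}\right) - 253425\right) = \left(-75 + \left(-107120 + 284692\right)\right) \left(\left(\left(-197186\right) \frac{1}{23718} - \frac{40693}{24188}\right) - 253425\right) = \left(-75 + 177572\right) \left(\left(- \frac{98593}{11859} - \frac{40693}{24188}\right) - 253425\right) = 177497 \left(- \frac{2867345771}{286845492} - 253425\right) = 177497 \left(- \frac{72696686155871}{286845492}\right) = - \frac{12903443702608634887}{286845492}$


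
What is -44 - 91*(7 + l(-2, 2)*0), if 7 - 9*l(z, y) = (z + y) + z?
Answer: -681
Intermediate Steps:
l(z, y) = 7/9 - 2*z/9 - y/9 (l(z, y) = 7/9 - ((z + y) + z)/9 = 7/9 - ((y + z) + z)/9 = 7/9 - (y + 2*z)/9 = 7/9 + (-2*z/9 - y/9) = 7/9 - 2*z/9 - y/9)
-44 - 91*(7 + l(-2, 2)*0) = -44 - 91*(7 + (7/9 - 2/9*(-2) - ⅑*2)*0) = -44 - 91*(7 + (7/9 + 4/9 - 2/9)*0) = -44 - 91*(7 + 1*0) = -44 - 91*(7 + 0) = -44 - 91*7 = -44 - 637 = -681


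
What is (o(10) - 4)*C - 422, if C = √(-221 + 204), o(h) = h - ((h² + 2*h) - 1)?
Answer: -422 - 113*I*√17 ≈ -422.0 - 465.91*I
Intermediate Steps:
o(h) = 1 - h - h² (o(h) = h - (-1 + h² + 2*h) = h + (1 - h² - 2*h) = 1 - h - h²)
C = I*√17 (C = √(-17) = I*√17 ≈ 4.1231*I)
(o(10) - 4)*C - 422 = ((1 - 1*10 - 1*10²) - 4)*(I*√17) - 422 = ((1 - 10 - 1*100) - 4)*(I*√17) - 422 = ((1 - 10 - 100) - 4)*(I*√17) - 422 = (-109 - 4)*(I*√17) - 422 = -113*I*√17 - 422 = -422 - 113*I*√17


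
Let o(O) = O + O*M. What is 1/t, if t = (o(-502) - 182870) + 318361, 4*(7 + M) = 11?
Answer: 2/274245 ≈ 7.2928e-6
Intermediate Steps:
M = -17/4 (M = -7 + (¼)*11 = -7 + 11/4 = -17/4 ≈ -4.2500)
o(O) = -13*O/4 (o(O) = O + O*(-17/4) = O - 17*O/4 = -13*O/4)
t = 274245/2 (t = (-13/4*(-502) - 182870) + 318361 = (3263/2 - 182870) + 318361 = -362477/2 + 318361 = 274245/2 ≈ 1.3712e+5)
1/t = 1/(274245/2) = 2/274245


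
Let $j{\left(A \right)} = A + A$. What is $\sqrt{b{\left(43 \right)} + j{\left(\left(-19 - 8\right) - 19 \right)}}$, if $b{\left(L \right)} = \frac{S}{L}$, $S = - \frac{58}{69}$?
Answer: $\frac{i \sqrt{810056274}}{2967} \approx 9.5927 i$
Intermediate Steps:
$S = - \frac{58}{69}$ ($S = \left(-58\right) \frac{1}{69} = - \frac{58}{69} \approx -0.84058$)
$b{\left(L \right)} = - \frac{58}{69 L}$
$j{\left(A \right)} = 2 A$
$\sqrt{b{\left(43 \right)} + j{\left(\left(-19 - 8\right) - 19 \right)}} = \sqrt{- \frac{58}{69 \cdot 43} + 2 \left(\left(-19 - 8\right) - 19\right)} = \sqrt{\left(- \frac{58}{69}\right) \frac{1}{43} + 2 \left(-27 - 19\right)} = \sqrt{- \frac{58}{2967} + 2 \left(-46\right)} = \sqrt{- \frac{58}{2967} - 92} = \sqrt{- \frac{273022}{2967}} = \frac{i \sqrt{810056274}}{2967}$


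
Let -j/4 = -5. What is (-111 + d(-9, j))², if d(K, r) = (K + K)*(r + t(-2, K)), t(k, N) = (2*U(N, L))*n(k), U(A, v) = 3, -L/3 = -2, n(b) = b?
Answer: 65025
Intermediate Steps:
j = 20 (j = -4*(-5) = 20)
L = 6 (L = -3*(-2) = 6)
t(k, N) = 6*k (t(k, N) = (2*3)*k = 6*k)
d(K, r) = 2*K*(-12 + r) (d(K, r) = (K + K)*(r + 6*(-2)) = (2*K)*(r - 12) = (2*K)*(-12 + r) = 2*K*(-12 + r))
(-111 + d(-9, j))² = (-111 + 2*(-9)*(-12 + 20))² = (-111 + 2*(-9)*8)² = (-111 - 144)² = (-255)² = 65025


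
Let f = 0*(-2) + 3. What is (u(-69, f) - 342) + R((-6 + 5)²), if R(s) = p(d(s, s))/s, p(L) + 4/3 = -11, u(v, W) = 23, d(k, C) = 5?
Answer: -994/3 ≈ -331.33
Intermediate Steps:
f = 3 (f = 0 + 3 = 3)
p(L) = -37/3 (p(L) = -4/3 - 11 = -37/3)
R(s) = -37/(3*s)
(u(-69, f) - 342) + R((-6 + 5)²) = (23 - 342) - 37/(3*(-6 + 5)²) = -319 - 37/(3*((-1)²)) = -319 - 37/3/1 = -319 - 37/3*1 = -319 - 37/3 = -994/3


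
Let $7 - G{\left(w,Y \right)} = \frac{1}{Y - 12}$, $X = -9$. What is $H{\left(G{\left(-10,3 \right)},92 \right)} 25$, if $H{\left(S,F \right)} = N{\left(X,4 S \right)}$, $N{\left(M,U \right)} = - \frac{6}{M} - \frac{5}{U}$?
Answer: $\frac{9425}{768} \approx 12.272$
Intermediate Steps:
$G{\left(w,Y \right)} = 7 - \frac{1}{-12 + Y}$ ($G{\left(w,Y \right)} = 7 - \frac{1}{Y - 12} = 7 - \frac{1}{-12 + Y}$)
$H{\left(S,F \right)} = \frac{2}{3} - \frac{5}{4 S}$ ($H{\left(S,F \right)} = - \frac{6}{-9} - \frac{5}{4 S} = \left(-6\right) \left(- \frac{1}{9}\right) - 5 \frac{1}{4 S} = \frac{2}{3} - \frac{5}{4 S}$)
$H{\left(G{\left(-10,3 \right)},92 \right)} 25 = \frac{-15 + 8 \frac{-85 + 7 \cdot 3}{-12 + 3}}{12 \frac{-85 + 7 \cdot 3}{-12 + 3}} \cdot 25 = \frac{-15 + 8 \frac{-85 + 21}{-9}}{12 \frac{-85 + 21}{-9}} \cdot 25 = \frac{-15 + 8 \left(\left(- \frac{1}{9}\right) \left(-64\right)\right)}{12 \left(\left(- \frac{1}{9}\right) \left(-64\right)\right)} 25 = \frac{-15 + 8 \cdot \frac{64}{9}}{12 \cdot \frac{64}{9}} \cdot 25 = \frac{1}{12} \cdot \frac{9}{64} \left(-15 + \frac{512}{9}\right) 25 = \frac{1}{12} \cdot \frac{9}{64} \cdot \frac{377}{9} \cdot 25 = \frac{377}{768} \cdot 25 = \frac{9425}{768}$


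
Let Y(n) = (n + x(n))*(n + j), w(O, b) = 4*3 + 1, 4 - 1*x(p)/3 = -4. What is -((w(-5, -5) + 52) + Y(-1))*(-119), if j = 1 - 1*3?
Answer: -476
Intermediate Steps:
x(p) = 24 (x(p) = 12 - 3*(-4) = 12 + 12 = 24)
j = -2 (j = 1 - 3 = -2)
w(O, b) = 13 (w(O, b) = 12 + 1 = 13)
Y(n) = (-2 + n)*(24 + n) (Y(n) = (n + 24)*(n - 2) = (24 + n)*(-2 + n) = (-2 + n)*(24 + n))
-((w(-5, -5) + 52) + Y(-1))*(-119) = -((13 + 52) + (-48 + (-1)**2 + 22*(-1)))*(-119) = -(65 + (-48 + 1 - 22))*(-119) = -(65 - 69)*(-119) = -(-4)*(-119) = -1*476 = -476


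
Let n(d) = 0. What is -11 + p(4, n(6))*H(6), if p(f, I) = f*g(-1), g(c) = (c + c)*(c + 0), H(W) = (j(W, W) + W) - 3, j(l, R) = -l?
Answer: -35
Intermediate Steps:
H(W) = -3 (H(W) = (-W + W) - 3 = 0 - 3 = -3)
g(c) = 2*c² (g(c) = (2*c)*c = 2*c²)
p(f, I) = 2*f (p(f, I) = f*(2*(-1)²) = f*(2*1) = f*2 = 2*f)
-11 + p(4, n(6))*H(6) = -11 + (2*4)*(-3) = -11 + 8*(-3) = -11 - 24 = -35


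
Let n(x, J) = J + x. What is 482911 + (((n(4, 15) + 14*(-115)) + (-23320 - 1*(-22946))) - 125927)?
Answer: 355019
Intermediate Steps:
482911 + (((n(4, 15) + 14*(-115)) + (-23320 - 1*(-22946))) - 125927) = 482911 + ((((15 + 4) + 14*(-115)) + (-23320 - 1*(-22946))) - 125927) = 482911 + (((19 - 1610) + (-23320 + 22946)) - 125927) = 482911 + ((-1591 - 374) - 125927) = 482911 + (-1965 - 125927) = 482911 - 127892 = 355019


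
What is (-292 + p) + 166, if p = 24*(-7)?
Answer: -294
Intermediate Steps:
p = -168
(-292 + p) + 166 = (-292 - 168) + 166 = -460 + 166 = -294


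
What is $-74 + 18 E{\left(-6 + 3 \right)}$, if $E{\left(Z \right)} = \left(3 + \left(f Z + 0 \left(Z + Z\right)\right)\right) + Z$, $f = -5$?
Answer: $196$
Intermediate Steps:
$E{\left(Z \right)} = 3 - 4 Z$ ($E{\left(Z \right)} = \left(3 + \left(- 5 Z + 0 \left(Z + Z\right)\right)\right) + Z = \left(3 + \left(- 5 Z + 0 \cdot 2 Z\right)\right) + Z = \left(3 + \left(- 5 Z + 0\right)\right) + Z = \left(3 - 5 Z\right) + Z = 3 - 4 Z$)
$-74 + 18 E{\left(-6 + 3 \right)} = -74 + 18 \left(3 - 4 \left(-6 + 3\right)\right) = -74 + 18 \left(3 - -12\right) = -74 + 18 \left(3 + 12\right) = -74 + 18 \cdot 15 = -74 + 270 = 196$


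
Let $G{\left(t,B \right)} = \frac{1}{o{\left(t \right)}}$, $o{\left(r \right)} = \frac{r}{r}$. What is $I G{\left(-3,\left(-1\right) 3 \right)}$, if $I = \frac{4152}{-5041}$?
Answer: $- \frac{4152}{5041} \approx -0.82365$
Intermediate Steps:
$o{\left(r \right)} = 1$
$G{\left(t,B \right)} = 1$ ($G{\left(t,B \right)} = 1^{-1} = 1$)
$I = - \frac{4152}{5041}$ ($I = 4152 \left(- \frac{1}{5041}\right) = - \frac{4152}{5041} \approx -0.82365$)
$I G{\left(-3,\left(-1\right) 3 \right)} = \left(- \frac{4152}{5041}\right) 1 = - \frac{4152}{5041}$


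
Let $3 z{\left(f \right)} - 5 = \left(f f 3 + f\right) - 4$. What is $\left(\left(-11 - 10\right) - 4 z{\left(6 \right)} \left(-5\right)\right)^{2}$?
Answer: $\frac{5004169}{9} \approx 5.5602 \cdot 10^{5}$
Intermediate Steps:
$z{\left(f \right)} = \frac{1}{3} + f^{2} + \frac{f}{3}$ ($z{\left(f \right)} = \frac{5}{3} + \frac{\left(f f 3 + f\right) - 4}{3} = \frac{5}{3} + \frac{\left(f^{2} \cdot 3 + f\right) - 4}{3} = \frac{5}{3} + \frac{\left(3 f^{2} + f\right) - 4}{3} = \frac{5}{3} + \frac{\left(f + 3 f^{2}\right) - 4}{3} = \frac{5}{3} + \frac{-4 + f + 3 f^{2}}{3} = \frac{5}{3} + \left(- \frac{4}{3} + f^{2} + \frac{f}{3}\right) = \frac{1}{3} + f^{2} + \frac{f}{3}$)
$\left(\left(-11 - 10\right) - 4 z{\left(6 \right)} \left(-5\right)\right)^{2} = \left(\left(-11 - 10\right) - 4 \left(\frac{1}{3} + 6^{2} + \frac{1}{3} \cdot 6\right) \left(-5\right)\right)^{2} = \left(-21 - 4 \left(\frac{1}{3} + 36 + 2\right) \left(-5\right)\right)^{2} = \left(-21 - 4 \cdot \frac{115}{3} \left(-5\right)\right)^{2} = \left(-21 - - \frac{2300}{3}\right)^{2} = \left(-21 + \frac{2300}{3}\right)^{2} = \left(\frac{2237}{3}\right)^{2} = \frac{5004169}{9}$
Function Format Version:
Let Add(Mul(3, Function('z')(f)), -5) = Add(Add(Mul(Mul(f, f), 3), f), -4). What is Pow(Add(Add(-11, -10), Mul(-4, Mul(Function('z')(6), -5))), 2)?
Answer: Rational(5004169, 9) ≈ 5.5602e+5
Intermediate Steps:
Function('z')(f) = Add(Rational(1, 3), Pow(f, 2), Mul(Rational(1, 3), f)) (Function('z')(f) = Add(Rational(5, 3), Mul(Rational(1, 3), Add(Add(Mul(Mul(f, f), 3), f), -4))) = Add(Rational(5, 3), Mul(Rational(1, 3), Add(Add(Mul(Pow(f, 2), 3), f), -4))) = Add(Rational(5, 3), Mul(Rational(1, 3), Add(Add(Mul(3, Pow(f, 2)), f), -4))) = Add(Rational(5, 3), Mul(Rational(1, 3), Add(Add(f, Mul(3, Pow(f, 2))), -4))) = Add(Rational(5, 3), Mul(Rational(1, 3), Add(-4, f, Mul(3, Pow(f, 2))))) = Add(Rational(5, 3), Add(Rational(-4, 3), Pow(f, 2), Mul(Rational(1, 3), f))) = Add(Rational(1, 3), Pow(f, 2), Mul(Rational(1, 3), f)))
Pow(Add(Add(-11, -10), Mul(-4, Mul(Function('z')(6), -5))), 2) = Pow(Add(Add(-11, -10), Mul(-4, Mul(Add(Rational(1, 3), Pow(6, 2), Mul(Rational(1, 3), 6)), -5))), 2) = Pow(Add(-21, Mul(-4, Mul(Add(Rational(1, 3), 36, 2), -5))), 2) = Pow(Add(-21, Mul(-4, Mul(Rational(115, 3), -5))), 2) = Pow(Add(-21, Mul(-4, Rational(-575, 3))), 2) = Pow(Add(-21, Rational(2300, 3)), 2) = Pow(Rational(2237, 3), 2) = Rational(5004169, 9)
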